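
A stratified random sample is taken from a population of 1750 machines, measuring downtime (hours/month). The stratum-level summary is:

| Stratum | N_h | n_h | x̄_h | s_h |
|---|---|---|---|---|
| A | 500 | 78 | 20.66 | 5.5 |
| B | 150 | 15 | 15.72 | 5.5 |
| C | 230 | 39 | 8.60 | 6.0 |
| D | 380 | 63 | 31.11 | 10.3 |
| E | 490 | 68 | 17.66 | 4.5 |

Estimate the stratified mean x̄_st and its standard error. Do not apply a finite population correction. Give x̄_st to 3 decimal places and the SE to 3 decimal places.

x̄_st = Σ W_h x̄_h = (500·20.66 + 150·15.72 + 230·8.60 + 380·31.11 + 490·17.66)/1750 = 20.08069
V̂(x̄_st) = Σ W_h² s_h²/n_h, with W_h = N_h/N and N = 1750:
  stratum A: (500/1750)²·5.5²/78 = 0.0316588
  stratum B: (150/1750)²·5.5²/15 = 0.0148163
  stratum C: (230/1750)²·6.0²/39 = 0.0159447
  stratum D: (380/1750)²·10.3²/63 = 0.0794008
  stratum E: (490/1750)²·4.5²/68 = 0.0233471
V̂(x̄_st) = 0.165168
SE(x̄_st) = √0.165168 = 0.406408

x̄_st ≈ 20.081, SE ≈ 0.406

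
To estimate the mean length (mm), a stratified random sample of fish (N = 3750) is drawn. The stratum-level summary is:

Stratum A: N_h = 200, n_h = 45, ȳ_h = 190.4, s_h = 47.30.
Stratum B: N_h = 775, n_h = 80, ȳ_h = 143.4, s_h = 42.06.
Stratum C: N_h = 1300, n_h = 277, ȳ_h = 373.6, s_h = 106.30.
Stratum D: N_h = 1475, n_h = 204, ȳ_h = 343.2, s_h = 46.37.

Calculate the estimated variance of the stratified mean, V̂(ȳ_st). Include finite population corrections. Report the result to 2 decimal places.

V̂(ȳ_st) = Σ W_h² (1 − n_h/N_h) s_h²/n_h, with W_h = N_h/N and N = 3750:
  stratum A: (200/3750)²·(1 − 45/200)·47.30²/45 = 0.1096
  stratum B: (775/3750)²·(1 − 80/775)·42.06²/80 = 0.846979
  stratum C: (1300/3750)²·(1 − 277/1300)·106.30²/277 = 3.85783
  stratum D: (1475/3750)²·(1 − 204/1475)·46.37²/204 = 1.40514
V̂(ȳ_st) = 6.21955

V̂(ȳ_st) ≈ 6.22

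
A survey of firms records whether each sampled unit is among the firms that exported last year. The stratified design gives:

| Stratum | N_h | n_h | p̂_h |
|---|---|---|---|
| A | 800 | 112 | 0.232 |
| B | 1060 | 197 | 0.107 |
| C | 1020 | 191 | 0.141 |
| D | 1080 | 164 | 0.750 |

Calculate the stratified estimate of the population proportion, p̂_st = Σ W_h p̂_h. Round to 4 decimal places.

N = 3960; stratum weights W_h = N_h/N.
p̂_st = Σ W_h p̂_h = (800·0.232 + 1060·0.107 + 1020·0.141 + 1080·0.750)/3960 = 0.31637

p̂_st ≈ 0.3164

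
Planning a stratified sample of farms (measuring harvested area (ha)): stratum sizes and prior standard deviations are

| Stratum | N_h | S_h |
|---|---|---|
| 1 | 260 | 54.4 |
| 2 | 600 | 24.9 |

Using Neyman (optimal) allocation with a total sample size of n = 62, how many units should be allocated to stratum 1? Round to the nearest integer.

Neyman allocation: n_h = n · N_h S_h / Σ N_i S_i, with n = 62.
  stratum 1: N_h·S_h = 260·54.4 = 14144.00
  stratum 2: N_h·S_h = 600·24.9 = 14940.00
Σ N_h S_h = 29084.00
n for stratum 1 = 62·14144.00/29084.00 = 30.152 → 30

30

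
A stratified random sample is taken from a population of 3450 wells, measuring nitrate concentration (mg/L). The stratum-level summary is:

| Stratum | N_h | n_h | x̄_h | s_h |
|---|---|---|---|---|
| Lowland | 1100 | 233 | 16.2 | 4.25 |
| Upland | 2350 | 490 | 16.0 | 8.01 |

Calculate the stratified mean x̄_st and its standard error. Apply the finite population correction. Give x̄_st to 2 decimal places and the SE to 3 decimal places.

x̄_st ≈ 16.06, SE ≈ 0.233

x̄_st = Σ W_h x̄_h = (1100·16.2 + 2350·16.0)/3450 = 16.06377
V̂(x̄_st) = Σ W_h² (1 − n_h/N_h) s_h²/n_h, with W_h = N_h/N and N = 3450:
  stratum Lowland: (1100/3450)²·(1 − 233/1100)·4.25²/233 = 0.00621149
  stratum Upland: (2350/3450)²·(1 − 490/2350)·8.01²/490 = 0.0480852
V̂(x̄_st) = 0.0542967
SE(x̄_st) = √0.0542967 = 0.233017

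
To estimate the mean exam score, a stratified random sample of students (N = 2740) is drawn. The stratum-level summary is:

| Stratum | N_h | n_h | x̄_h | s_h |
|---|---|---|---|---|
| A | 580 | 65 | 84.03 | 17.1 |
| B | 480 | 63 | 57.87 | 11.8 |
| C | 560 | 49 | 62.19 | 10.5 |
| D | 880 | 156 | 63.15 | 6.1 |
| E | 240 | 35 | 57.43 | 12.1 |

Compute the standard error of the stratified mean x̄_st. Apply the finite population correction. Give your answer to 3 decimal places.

SE(x̄_st) ≈ 0.609

V̂(x̄_st) = Σ W_h² (1 − n_h/N_h) s_h²/n_h, with W_h = N_h/N and N = 2740:
  stratum A: (580/2740)²·(1 − 65/580)·17.1²/65 = 0.178983
  stratum B: (480/2740)²·(1 − 63/480)·11.8²/63 = 0.058925
  stratum C: (560/2740)²·(1 − 49/560)·10.5²/49 = 0.0857611
  stratum D: (880/2740)²·(1 − 156/880)·6.1²/156 = 0.0202421
  stratum E: (240/2740)²·(1 − 35/240)·12.1²/35 = 0.0274136
V̂(x̄_st) = 0.371325
SE(x̄_st) = √0.371325 = 0.609365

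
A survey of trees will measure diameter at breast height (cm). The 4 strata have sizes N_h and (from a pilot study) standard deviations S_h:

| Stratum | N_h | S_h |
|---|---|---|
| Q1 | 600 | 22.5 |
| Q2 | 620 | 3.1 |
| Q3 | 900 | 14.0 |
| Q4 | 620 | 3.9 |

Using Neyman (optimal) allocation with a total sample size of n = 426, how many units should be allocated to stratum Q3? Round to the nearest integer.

Neyman allocation: n_h = n · N_h S_h / Σ N_i S_i, with n = 426.
  stratum Q1: N_h·S_h = 600·22.5 = 13500.00
  stratum Q2: N_h·S_h = 620·3.1 = 1922.00
  stratum Q3: N_h·S_h = 900·14.0 = 12600.00
  stratum Q4: N_h·S_h = 620·3.9 = 2418.00
Σ N_h S_h = 30440.00
n for stratum Q3 = 426·12600.00/30440.00 = 176.334 → 176

176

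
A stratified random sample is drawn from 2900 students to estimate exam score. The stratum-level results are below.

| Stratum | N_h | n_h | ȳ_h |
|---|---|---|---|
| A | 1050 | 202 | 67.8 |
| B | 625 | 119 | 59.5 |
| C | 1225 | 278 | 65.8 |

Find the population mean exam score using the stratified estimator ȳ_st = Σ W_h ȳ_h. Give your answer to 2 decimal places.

ȳ_st ≈ 65.17

N = Σ N_h = 2900. Stratum weights W_h = N_h/N.
ȳ_st = (1050·67.8 + 625·59.5 + 1225·65.8) / 2900 = 65.1664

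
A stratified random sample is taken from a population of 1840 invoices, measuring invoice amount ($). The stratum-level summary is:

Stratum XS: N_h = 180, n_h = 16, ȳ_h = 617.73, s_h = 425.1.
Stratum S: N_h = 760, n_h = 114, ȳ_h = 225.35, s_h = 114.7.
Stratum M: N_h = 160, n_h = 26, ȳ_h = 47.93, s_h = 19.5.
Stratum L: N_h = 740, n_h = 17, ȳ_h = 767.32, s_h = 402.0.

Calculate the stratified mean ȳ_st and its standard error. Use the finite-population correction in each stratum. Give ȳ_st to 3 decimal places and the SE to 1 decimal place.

ȳ_st ≈ 466.273, SE ≈ 40.2

ȳ_st = Σ W_h ȳ_h = (180·617.73 + 760·225.35 + 160·47.93 + 740·767.32)/1840 = 466.27337
V̂(ȳ_st) = Σ W_h² (1 − n_h/N_h) s_h²/n_h, with W_h = N_h/N and N = 1840:
  stratum XS: (180/1840)²·(1 − 16/180)·425.1²/16 = 98.4788
  stratum S: (760/1840)²·(1 − 114/760)·114.7²/114 = 16.7353
  stratum M: (160/1840)²·(1 − 26/160)·19.5²/26 = 0.0926158
  stratum L: (740/1840)²·(1 − 17/740)·402.0²/17 = 1502.23
V̂(ȳ_st) = 1617.54
SE(ȳ_st) = √1617.54 = 40.2187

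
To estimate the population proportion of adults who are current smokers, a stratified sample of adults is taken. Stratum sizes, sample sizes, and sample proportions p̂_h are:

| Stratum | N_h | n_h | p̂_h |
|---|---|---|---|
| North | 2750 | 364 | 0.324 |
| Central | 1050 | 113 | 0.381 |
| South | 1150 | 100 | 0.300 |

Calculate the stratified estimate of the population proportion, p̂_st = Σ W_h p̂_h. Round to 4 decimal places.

p̂_st ≈ 0.3305

N = 4950; stratum weights W_h = N_h/N.
p̂_st = Σ W_h p̂_h = (2750·0.324 + 1050·0.381 + 1150·0.300)/4950 = 0.33052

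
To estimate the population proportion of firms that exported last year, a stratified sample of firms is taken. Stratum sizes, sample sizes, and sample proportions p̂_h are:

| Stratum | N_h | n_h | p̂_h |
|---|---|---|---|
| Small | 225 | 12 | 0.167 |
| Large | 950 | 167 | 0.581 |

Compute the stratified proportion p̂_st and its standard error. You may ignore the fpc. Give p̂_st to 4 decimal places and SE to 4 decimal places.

N = 1175; stratum weights W_h = N_h/N.
p̂_st = Σ W_h p̂_h = (225·0.167 + 950·0.581)/1175 = 0.50172
V̂(p̂_st) = Σ W_h² p̂_h(1−p̂_h)/(n_h−1):
  stratum Small: (225/1175)²·0.167·0.833/11 = 0.000463722
  stratum Large: (950/1175)²·0.581·0.419/166 = 0.000958636
V̂(p̂_st) = 0.00142236; SE = √V̂ = 0.0377142

p̂_st ≈ 0.5017, SE ≈ 0.0377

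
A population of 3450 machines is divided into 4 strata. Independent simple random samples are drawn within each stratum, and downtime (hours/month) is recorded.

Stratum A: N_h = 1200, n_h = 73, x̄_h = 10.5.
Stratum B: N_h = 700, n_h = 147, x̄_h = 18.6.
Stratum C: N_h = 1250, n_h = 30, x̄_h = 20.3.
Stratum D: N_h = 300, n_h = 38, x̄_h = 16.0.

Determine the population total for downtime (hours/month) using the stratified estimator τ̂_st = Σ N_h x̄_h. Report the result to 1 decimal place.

τ̂_st = Σ N_h x̄_h = 1200·10.5 + 700·18.6 + 1250·20.3 + 300·16.0 = 55795.0

τ̂_st ≈ 55795.0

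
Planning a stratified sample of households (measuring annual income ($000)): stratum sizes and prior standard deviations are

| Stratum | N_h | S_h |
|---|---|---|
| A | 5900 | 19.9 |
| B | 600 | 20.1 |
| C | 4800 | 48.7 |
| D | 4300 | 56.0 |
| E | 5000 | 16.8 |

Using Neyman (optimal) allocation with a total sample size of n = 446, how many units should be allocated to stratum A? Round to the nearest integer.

Neyman allocation: n_h = n · N_h S_h / Σ N_i S_i, with n = 446.
  stratum A: N_h·S_h = 5900·19.9 = 117410.00
  stratum B: N_h·S_h = 600·20.1 = 12060.00
  stratum C: N_h·S_h = 4800·48.7 = 233760.00
  stratum D: N_h·S_h = 4300·56.0 = 240800.00
  stratum E: N_h·S_h = 5000·16.8 = 84000.00
Σ N_h S_h = 688030.00
n for stratum A = 446·117410.00/688030.00 = 76.108 → 76

76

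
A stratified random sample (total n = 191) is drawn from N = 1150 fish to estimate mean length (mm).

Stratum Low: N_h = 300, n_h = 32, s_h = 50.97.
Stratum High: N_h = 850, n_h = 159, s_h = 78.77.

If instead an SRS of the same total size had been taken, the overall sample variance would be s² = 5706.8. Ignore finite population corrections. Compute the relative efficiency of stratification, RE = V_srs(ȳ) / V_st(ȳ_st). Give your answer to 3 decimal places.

RE ≈ 1.113

V̂(ȳ_st) = Σ W_h² s_h²/n_h, with W_h = N_h/N and N = 1150:
  stratum Low: (300/1150)²·50.97²/32 = 5.52492
  stratum High: (850/1150)²·78.77²/159 = 21.319
V_st = 26.8439
V_srs = s²/n = 5706.8/191 = 29.8785
Relative efficiency = V_srs / V_st = 29.8785/26.8439 = 1.1130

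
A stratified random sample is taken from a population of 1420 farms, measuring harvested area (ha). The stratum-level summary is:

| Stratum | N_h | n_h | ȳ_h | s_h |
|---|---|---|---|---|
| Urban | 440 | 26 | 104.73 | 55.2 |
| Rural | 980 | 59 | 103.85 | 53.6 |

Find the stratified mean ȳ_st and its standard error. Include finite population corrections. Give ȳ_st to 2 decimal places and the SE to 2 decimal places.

ȳ_st ≈ 104.12, SE ≈ 5.69

ȳ_st = Σ W_h ȳ_h = (440·104.73 + 980·103.85)/1420 = 104.12268
V̂(ȳ_st) = Σ W_h² (1 − n_h/N_h) s_h²/n_h, with W_h = N_h/N and N = 1420:
  stratum Urban: (440/1420)²·(1 − 26/440)·55.2²/26 = 10.5872
  stratum Rural: (980/1420)²·(1 − 59/980)·53.6²/59 = 21.7965
V̂(ȳ_st) = 32.3837
SE(ȳ_st) = √32.3837 = 5.69067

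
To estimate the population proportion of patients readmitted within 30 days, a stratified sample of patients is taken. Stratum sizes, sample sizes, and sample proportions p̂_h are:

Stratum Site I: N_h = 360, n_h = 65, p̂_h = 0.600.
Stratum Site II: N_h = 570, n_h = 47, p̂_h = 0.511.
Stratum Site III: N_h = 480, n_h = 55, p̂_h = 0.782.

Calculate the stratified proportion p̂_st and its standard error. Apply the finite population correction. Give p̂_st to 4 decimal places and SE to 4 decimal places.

N = 1410; stratum weights W_h = N_h/N.
p̂_st = Σ W_h p̂_h = (360·0.600 + 570·0.511 + 480·0.782)/1410 = 0.62598
V̂(p̂_st) = Σ W_h² (1 − n_h/N_h) p̂_h(1−p̂_h)/(n_h−1):
  stratum Site I: (360/1410)²·(1 − 65/360)·0.600·0.400/64 = 0.000200317
  stratum Site II: (570/1410)²·(1 − 47/570)·0.511·0.489/46 = 0.000814536
  stratum Site III: (480/1410)²·(1 − 55/480)·0.782·0.218/54 = 0.000323938
V̂(p̂_st) = 0.00133879; SE = √V̂ = 0.0365895

p̂_st ≈ 0.6260, SE ≈ 0.0366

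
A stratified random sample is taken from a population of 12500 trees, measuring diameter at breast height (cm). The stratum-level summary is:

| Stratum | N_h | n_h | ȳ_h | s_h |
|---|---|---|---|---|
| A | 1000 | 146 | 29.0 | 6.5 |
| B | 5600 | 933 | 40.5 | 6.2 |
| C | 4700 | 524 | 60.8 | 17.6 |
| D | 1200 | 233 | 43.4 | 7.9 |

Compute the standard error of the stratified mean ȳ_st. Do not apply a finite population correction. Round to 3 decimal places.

V̂(ȳ_st) = Σ W_h² s_h²/n_h, with W_h = N_h/N and N = 12500:
  stratum A: (1000/12500)²·6.5²/146 = 0.00185205
  stratum B: (5600/12500)²·6.2²/933 = 0.00826909
  stratum C: (4700/12500)²·17.6²/524 = 0.0835737
  stratum D: (1200/12500)²·7.9²/233 = 0.00246854
V̂(ȳ_st) = 0.0961634
SE(ȳ_st) = √0.0961634 = 0.310102

SE(ȳ_st) ≈ 0.310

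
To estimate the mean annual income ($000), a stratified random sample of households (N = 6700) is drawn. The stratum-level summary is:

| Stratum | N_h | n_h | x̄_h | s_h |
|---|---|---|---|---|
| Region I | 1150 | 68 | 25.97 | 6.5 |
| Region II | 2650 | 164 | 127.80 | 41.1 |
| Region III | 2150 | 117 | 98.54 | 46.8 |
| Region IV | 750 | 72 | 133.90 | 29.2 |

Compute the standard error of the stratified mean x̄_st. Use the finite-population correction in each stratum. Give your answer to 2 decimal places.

V̂(x̄_st) = Σ W_h² (1 − n_h/N_h) s_h²/n_h, with W_h = N_h/N and N = 6700:
  stratum Region I: (1150/6700)²·(1 − 68/1150)·6.5²/68 = 0.0172224
  stratum Region II: (2650/6700)²·(1 − 164/2650)·41.1²/164 = 1.5116
  stratum Region III: (2150/6700)²·(1 − 117/2150)·46.8²/117 = 1.82277
  stratum Region IV: (750/6700)²·(1 − 72/750)·29.2²/72 = 0.134145
V̂(x̄_st) = 3.48574
SE(x̄_st) = √3.48574 = 1.86701

SE(x̄_st) ≈ 1.87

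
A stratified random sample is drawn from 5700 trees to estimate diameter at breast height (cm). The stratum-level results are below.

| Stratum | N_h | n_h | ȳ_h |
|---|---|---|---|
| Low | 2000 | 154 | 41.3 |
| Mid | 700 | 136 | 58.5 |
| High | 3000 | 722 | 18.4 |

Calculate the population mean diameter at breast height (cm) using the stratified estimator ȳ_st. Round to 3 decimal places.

ȳ_st ≈ 31.360

N = Σ N_h = 5700. Stratum weights W_h = N_h/N.
ȳ_st = (2000·41.3 + 700·58.5 + 3000·18.4) / 5700 = 31.35965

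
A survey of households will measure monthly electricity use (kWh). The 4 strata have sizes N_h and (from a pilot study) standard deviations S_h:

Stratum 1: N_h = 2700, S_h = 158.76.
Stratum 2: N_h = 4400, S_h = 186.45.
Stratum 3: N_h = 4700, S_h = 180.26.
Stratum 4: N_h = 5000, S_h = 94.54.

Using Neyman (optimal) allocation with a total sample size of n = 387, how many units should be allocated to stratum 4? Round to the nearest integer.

71

Neyman allocation: n_h = n · N_h S_h / Σ N_i S_i, with n = 387.
  stratum 1: N_h·S_h = 2700·158.76 = 428652.00
  stratum 2: N_h·S_h = 4400·186.45 = 820380.00
  stratum 3: N_h·S_h = 4700·180.26 = 847222.00
  stratum 4: N_h·S_h = 5000·94.54 = 472700.00
Σ N_h S_h = 2568954.00
n for stratum 4 = 387·472700.00/2568954.00 = 71.210 → 71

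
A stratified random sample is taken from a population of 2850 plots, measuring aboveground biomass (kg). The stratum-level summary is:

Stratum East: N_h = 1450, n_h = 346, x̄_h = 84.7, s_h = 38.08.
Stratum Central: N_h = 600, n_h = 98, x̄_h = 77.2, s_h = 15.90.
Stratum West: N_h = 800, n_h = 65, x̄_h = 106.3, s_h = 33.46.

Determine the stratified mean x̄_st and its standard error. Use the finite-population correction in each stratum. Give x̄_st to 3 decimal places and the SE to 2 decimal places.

x̄_st ≈ 89.184, SE ≈ 1.47

x̄_st = Σ W_h x̄_h = (1450·84.7 + 600·77.2 + 800·106.3)/2850 = 89.18421
V̂(x̄_st) = Σ W_h² (1 − n_h/N_h) s_h²/n_h, with W_h = N_h/N and N = 2850:
  stratum East: (1450/2850)²·(1 − 346/1450)·38.08²/346 = 0.825972
  stratum Central: (600/2850)²·(1 − 98/600)·15.90²/98 = 0.0956607
  stratum West: (800/2850)²·(1 − 65/800)·33.46²/65 = 1.24688
V̂(x̄_st) = 2.16852
SE(x̄_st) = √2.16852 = 1.47259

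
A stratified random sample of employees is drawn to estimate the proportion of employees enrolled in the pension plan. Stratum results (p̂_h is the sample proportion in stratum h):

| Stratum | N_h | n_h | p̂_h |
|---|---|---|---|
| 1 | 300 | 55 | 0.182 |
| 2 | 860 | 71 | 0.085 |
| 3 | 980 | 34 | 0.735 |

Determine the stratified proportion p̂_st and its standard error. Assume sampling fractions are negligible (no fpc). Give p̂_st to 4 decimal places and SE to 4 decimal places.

N = 2140; stratum weights W_h = N_h/N.
p̂_st = Σ W_h p̂_h = (300·0.182 + 860·0.085 + 980·0.735)/2140 = 0.39626
V̂(p̂_st) = Σ W_h² p̂_h(1−p̂_h)/(n_h−1):
  stratum 1: (300/2140)²·0.182·0.818/54 = 5.41809e-05
  stratum 2: (860/2140)²·0.085·0.915/70 = 0.000179437
  stratum 3: (980/2140)²·0.735·0.265/33 = 0.00123778
V̂(p̂_st) = 0.0014714; SE = √V̂ = 0.0383588

p̂_st ≈ 0.3963, SE ≈ 0.0384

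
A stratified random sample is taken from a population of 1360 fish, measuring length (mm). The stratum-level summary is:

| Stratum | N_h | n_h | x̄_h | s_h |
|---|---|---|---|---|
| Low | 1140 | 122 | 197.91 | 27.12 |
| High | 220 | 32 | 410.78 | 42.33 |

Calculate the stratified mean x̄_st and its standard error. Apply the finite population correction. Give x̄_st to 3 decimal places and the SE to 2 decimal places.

x̄_st ≈ 232.345, SE ≈ 2.24

x̄_st = Σ W_h x̄_h = (1140·197.91 + 220·410.78)/1360 = 232.34485
V̂(x̄_st) = Σ W_h² (1 − n_h/N_h) s_h²/n_h, with W_h = N_h/N and N = 1360:
  stratum Low: (1140/1360)²·(1 − 122/1140)·27.12²/122 = 3.78263
  stratum High: (220/1360)²·(1 − 32/220)·42.33²/32 = 1.25213
V̂(x̄_st) = 5.03476
SE(x̄_st) = √5.03476 = 2.24383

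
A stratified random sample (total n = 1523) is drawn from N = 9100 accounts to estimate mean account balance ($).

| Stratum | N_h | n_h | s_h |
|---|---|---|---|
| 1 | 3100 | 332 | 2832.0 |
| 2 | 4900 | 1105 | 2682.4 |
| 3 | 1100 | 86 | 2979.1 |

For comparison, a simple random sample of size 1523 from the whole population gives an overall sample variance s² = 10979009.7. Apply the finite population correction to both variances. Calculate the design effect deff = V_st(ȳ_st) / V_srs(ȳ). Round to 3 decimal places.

deff ≈ 0.892

V̂(ȳ_st) = Σ W_h² (1 − n_h/N_h) s_h²/n_h, with W_h = N_h/N and N = 9100:
  stratum 1: (3100/9100)²·(1 − 332/3100)·2832.0²/332 = 2503.19
  stratum 2: (4900/9100)²·(1 − 1105/4900)·2682.4²/1105 = 1462.21
  stratum 3: (1100/9100)²·(1 − 86/1100)·2979.1²/86 = 1390.02
V_st = 5355.41
V_srs = (1 − 1523/9100)·10979009.7/1523 = 6002.32
deff = V_st / V_srs = 5355.41/6002.32 = 0.8922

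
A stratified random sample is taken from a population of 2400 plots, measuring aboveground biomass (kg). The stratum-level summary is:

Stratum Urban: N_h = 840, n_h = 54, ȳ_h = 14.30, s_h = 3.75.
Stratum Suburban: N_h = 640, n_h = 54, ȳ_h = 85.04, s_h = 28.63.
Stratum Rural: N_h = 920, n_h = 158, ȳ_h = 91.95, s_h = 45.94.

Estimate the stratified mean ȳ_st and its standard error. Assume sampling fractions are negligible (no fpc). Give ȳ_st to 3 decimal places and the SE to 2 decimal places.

ȳ_st ≈ 62.930, SE ≈ 1.75

ȳ_st = Σ W_h ȳ_h = (840·14.30 + 640·85.04 + 920·91.95)/2400 = 62.92983
V̂(ȳ_st) = Σ W_h² s_h²/n_h, with W_h = N_h/N and N = 2400:
  stratum Urban: (840/2400)²·3.75²/54 = 0.031901
  stratum Suburban: (640/2400)²·28.63²/54 = 1.07941
  stratum Rural: (920/2400)²·45.94²/158 = 1.96281
V̂(ȳ_st) = 3.07412
SE(ȳ_st) = √3.07412 = 1.75332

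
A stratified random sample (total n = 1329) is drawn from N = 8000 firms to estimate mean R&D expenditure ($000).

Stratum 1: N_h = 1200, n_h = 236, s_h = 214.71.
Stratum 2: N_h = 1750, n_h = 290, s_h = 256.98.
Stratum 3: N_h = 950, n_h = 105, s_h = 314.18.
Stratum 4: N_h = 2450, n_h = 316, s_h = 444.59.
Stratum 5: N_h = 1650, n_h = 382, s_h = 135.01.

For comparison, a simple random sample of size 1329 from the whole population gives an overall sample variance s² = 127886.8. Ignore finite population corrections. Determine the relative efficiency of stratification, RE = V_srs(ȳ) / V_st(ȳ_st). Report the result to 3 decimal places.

RE ≈ 1.078

V̂(ȳ_st) = Σ W_h² s_h²/n_h, with W_h = N_h/N and N = 8000:
  stratum 1: (1200/8000)²·214.71²/236 = 4.39516
  stratum 2: (1750/8000)²·256.98²/290 = 10.8967
  stratum 3: (950/8000)²·314.18²/105 = 13.2567
  stratum 4: (2450/8000)²·444.59²/316 = 58.6657
  stratum 5: (1650/8000)²·135.01²/382 = 2.02981
V_st = 89.2441
V_srs = s²/n = 127886.8/1329 = 96.2278
Relative efficiency = V_srs / V_st = 96.2278/89.2441 = 1.0783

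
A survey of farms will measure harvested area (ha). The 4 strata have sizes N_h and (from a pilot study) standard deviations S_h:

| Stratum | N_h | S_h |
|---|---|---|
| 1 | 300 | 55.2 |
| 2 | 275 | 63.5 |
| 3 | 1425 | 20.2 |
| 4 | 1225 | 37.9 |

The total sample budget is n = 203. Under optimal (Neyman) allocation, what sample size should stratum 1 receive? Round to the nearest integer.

Neyman allocation: n_h = n · N_h S_h / Σ N_i S_i, with n = 203.
  stratum 1: N_h·S_h = 300·55.2 = 16560.00
  stratum 2: N_h·S_h = 275·63.5 = 17462.50
  stratum 3: N_h·S_h = 1425·20.2 = 28785.00
  stratum 4: N_h·S_h = 1225·37.9 = 46427.50
Σ N_h S_h = 109235.00
n for stratum 1 = 203·16560.00/109235.00 = 30.775 → 31

31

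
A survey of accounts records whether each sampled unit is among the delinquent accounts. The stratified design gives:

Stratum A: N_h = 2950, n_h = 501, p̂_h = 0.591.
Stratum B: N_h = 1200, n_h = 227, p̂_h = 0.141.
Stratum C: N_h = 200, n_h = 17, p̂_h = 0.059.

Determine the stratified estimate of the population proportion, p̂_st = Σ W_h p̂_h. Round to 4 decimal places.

p̂_st ≈ 0.4424

N = 4350; stratum weights W_h = N_h/N.
p̂_st = Σ W_h p̂_h = (2950·0.591 + 1200·0.141 + 200·0.059)/4350 = 0.44240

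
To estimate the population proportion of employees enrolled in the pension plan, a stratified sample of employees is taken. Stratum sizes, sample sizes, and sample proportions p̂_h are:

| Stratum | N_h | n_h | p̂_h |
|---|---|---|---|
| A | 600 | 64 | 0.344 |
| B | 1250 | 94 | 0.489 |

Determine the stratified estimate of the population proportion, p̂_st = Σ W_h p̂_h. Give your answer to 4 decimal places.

N = 1850; stratum weights W_h = N_h/N.
p̂_st = Σ W_h p̂_h = (600·0.344 + 1250·0.489)/1850 = 0.44197

p̂_st ≈ 0.4420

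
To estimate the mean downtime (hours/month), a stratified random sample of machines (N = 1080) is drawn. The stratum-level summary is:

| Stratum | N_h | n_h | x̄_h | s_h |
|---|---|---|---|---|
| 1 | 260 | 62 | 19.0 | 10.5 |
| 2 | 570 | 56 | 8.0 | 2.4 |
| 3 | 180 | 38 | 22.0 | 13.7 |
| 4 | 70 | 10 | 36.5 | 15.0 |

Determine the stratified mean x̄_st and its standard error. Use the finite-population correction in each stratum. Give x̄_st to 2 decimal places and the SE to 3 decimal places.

x̄_st ≈ 14.83, SE ≈ 0.542

x̄_st = Σ W_h x̄_h = (260·19.0 + 570·8.0 + 180·22.0 + 70·36.5)/1080 = 14.82870
V̂(x̄_st) = Σ W_h² (1 − n_h/N_h) s_h²/n_h, with W_h = N_h/N and N = 1080:
  stratum 1: (260/1080)²·(1 − 62/260)·10.5²/62 = 0.0784834
  stratum 2: (570/1080)²·(1 − 56/570)·2.4²/56 = 0.025836
  stratum 3: (180/1080)²·(1 − 38/180)·13.7²/38 = 0.108236
  stratum 4: (70/1080)²·(1 − 10/70)·15.0²/10 = 0.0810185
V̂(x̄_st) = 0.293574
SE(x̄_st) = √0.293574 = 0.541824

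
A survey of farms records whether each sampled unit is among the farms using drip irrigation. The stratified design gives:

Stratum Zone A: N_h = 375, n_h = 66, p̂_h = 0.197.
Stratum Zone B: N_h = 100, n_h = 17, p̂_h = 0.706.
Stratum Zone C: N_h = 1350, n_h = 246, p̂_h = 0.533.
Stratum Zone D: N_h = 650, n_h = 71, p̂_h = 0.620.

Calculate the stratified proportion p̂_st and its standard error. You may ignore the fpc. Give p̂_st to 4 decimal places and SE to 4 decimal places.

p̂_st ≈ 0.5119, SE ≈ 0.0247

N = 2475; stratum weights W_h = N_h/N.
p̂_st = Σ W_h p̂_h = (375·0.197 + 100·0.706 + 1350·0.533 + 650·0.620)/2475 = 0.51193
V̂(p̂_st) = Σ W_h² p̂_h(1−p̂_h)/(n_h−1):
  stratum Zone A: (375/2475)²·0.197·0.803/65 = 5.58702e-05
  stratum Zone B: (100/2475)²·0.706·0.294/16 = 2.11778e-05
  stratum Zone C: (1350/2475)²·0.533·0.467/245 = 0.00030227
  stratum Zone D: (650/2475)²·0.620·0.380/70 = 0.000232142
V̂(p̂_st) = 0.00061146; SE = √V̂ = 0.0247277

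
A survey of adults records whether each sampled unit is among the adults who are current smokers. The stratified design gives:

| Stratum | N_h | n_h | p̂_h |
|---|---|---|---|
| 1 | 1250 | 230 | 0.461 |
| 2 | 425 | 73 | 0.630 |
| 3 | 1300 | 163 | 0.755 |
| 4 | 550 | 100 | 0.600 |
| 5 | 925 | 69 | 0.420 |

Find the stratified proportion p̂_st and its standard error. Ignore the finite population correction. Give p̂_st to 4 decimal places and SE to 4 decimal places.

p̂_st ≈ 0.5717, SE ≈ 0.0201

N = 4450; stratum weights W_h = N_h/N.
p̂_st = Σ W_h p̂_h = (1250·0.461 + 425·0.630 + 1300·0.755 + 550·0.600 + 925·0.420)/4450 = 0.57169
V̂(p̂_st) = Σ W_h² p̂_h(1−p̂_h)/(n_h−1):
  stratum 1: (1250/4450)²·0.461·0.539/229 = 8.56159e-05
  stratum 2: (425/4450)²·0.630·0.370/72 = 2.95303e-05
  stratum 3: (1300/4450)²·0.755·0.245/162 = 9.74462e-05
  stratum 4: (550/4450)²·0.600·0.400/99 = 3.70324e-05
  stratum 5: (925/4450)²·0.420·0.580/68 = 0.000154786
V̂(p̂_st) = 0.000404411; SE = √V̂ = 0.02011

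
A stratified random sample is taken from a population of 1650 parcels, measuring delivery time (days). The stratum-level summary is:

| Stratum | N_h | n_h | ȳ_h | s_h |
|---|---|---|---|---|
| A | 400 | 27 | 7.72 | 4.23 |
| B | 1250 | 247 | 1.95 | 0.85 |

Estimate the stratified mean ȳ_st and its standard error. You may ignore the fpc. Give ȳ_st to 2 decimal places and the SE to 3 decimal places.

ȳ_st = Σ W_h ȳ_h = (400·7.72 + 1250·1.95)/1650 = 3.34879
V̂(ȳ_st) = Σ W_h² s_h²/n_h, with W_h = N_h/N and N = 1650:
  stratum A: (400/1650)²·4.23²/27 = 0.0389466
  stratum B: (1250/1650)²·0.85²/247 = 0.00167878
V̂(ȳ_st) = 0.0406253
SE(ȳ_st) = √0.0406253 = 0.201557

ȳ_st ≈ 3.35, SE ≈ 0.202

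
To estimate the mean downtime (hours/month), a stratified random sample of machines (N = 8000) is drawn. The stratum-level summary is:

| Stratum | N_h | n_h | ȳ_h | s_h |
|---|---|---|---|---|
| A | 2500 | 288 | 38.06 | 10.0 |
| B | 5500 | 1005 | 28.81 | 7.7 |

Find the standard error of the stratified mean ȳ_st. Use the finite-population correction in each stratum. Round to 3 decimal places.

SE(ȳ_st) ≈ 0.230

V̂(ȳ_st) = Σ W_h² (1 − n_h/N_h) s_h²/n_h, with W_h = N_h/N and N = 8000:
  stratum A: (2500/8000)²·(1 − 288/2500)·10.0²/288 = 0.0300022
  stratum B: (5500/8000)²·(1 − 1005/5500)·7.7²/1005 = 0.0227891
V̂(ȳ_st) = 0.0527913
SE(ȳ_st) = √0.0527913 = 0.229764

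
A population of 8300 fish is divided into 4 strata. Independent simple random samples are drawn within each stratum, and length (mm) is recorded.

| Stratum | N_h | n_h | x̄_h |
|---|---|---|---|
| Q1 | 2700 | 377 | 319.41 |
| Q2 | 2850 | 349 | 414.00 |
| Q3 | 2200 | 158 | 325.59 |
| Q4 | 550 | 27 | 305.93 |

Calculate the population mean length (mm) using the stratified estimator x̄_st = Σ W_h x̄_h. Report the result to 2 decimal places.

x̄_st ≈ 352.63

N = Σ N_h = 8300. Stratum weights W_h = N_h/N.
x̄_st = (2700·319.41 + 2850·414.00 + 2200·325.59 + 550·305.93) / 8300 = 352.6345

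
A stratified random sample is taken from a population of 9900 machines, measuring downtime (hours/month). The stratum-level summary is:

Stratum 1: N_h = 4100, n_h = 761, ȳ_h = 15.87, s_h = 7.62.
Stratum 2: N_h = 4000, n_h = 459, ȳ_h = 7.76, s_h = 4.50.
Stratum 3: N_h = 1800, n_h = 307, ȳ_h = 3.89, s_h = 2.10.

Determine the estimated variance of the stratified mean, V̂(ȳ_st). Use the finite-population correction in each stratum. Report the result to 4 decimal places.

V̂(ȳ_st) = Σ W_h² (1 − n_h/N_h) s_h²/n_h, with W_h = N_h/N and N = 9900:
  stratum 1: (4100/9900)²·(1 − 761/4100)·7.62²/761 = 0.0106575
  stratum 2: (4000/9900)²·(1 − 459/4000)·4.50²/459 = 0.0063757
  stratum 3: (1800/9900)²·(1 − 307/1800)·2.10²/307 = 0.000393878
V̂(ȳ_st) = 0.0174271

V̂(ȳ_st) ≈ 0.0174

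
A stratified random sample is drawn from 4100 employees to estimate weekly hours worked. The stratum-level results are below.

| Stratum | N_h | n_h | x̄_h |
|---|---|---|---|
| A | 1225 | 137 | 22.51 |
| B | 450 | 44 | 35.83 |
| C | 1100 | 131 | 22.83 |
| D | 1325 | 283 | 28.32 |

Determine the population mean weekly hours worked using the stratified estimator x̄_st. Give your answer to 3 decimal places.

N = Σ N_h = 4100. Stratum weights W_h = N_h/N.
x̄_st = (1225·22.51 + 450·35.83 + 1100·22.83 + 1325·28.32) / 4100 = 25.93543

x̄_st ≈ 25.935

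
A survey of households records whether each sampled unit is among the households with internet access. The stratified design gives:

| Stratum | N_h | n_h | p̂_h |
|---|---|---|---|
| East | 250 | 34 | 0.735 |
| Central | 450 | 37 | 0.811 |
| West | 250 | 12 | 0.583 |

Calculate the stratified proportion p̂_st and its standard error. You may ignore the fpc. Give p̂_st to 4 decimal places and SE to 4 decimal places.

N = 950; stratum weights W_h = N_h/N.
p̂_st = Σ W_h p̂_h = (250·0.735 + 450·0.811 + 250·0.583)/950 = 0.73100
V̂(p̂_st) = Σ W_h² p̂_h(1−p̂_h)/(n_h−1):
  stratum East: (250/950)²·0.735·0.265/33 = 0.000408745
  stratum Central: (450/950)²·0.811·0.189/36 = 0.00095534
  stratum West: (250/950)²·0.583·0.417/11 = 0.00153054
V̂(p̂_st) = 0.00289462; SE = √V̂ = 0.0538017

p̂_st ≈ 0.7310, SE ≈ 0.0538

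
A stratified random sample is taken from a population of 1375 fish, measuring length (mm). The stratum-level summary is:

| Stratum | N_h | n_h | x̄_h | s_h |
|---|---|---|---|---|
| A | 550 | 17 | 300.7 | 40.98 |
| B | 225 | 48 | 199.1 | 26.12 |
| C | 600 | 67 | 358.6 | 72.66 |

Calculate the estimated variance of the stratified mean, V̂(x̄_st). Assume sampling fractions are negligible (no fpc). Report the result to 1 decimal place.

V̂(x̄_st) = Σ W_h² s_h²/n_h, with W_h = N_h/N and N = 1375:
  stratum A: (550/1375)²·40.98²/17 = 15.8057
  stratum B: (225/1375)²·26.12²/48 = 0.380596
  stratum C: (600/1375)²·72.66²/67 = 15.0042
V̂(x̄_st) = 31.1905

V̂(x̄_st) ≈ 31.2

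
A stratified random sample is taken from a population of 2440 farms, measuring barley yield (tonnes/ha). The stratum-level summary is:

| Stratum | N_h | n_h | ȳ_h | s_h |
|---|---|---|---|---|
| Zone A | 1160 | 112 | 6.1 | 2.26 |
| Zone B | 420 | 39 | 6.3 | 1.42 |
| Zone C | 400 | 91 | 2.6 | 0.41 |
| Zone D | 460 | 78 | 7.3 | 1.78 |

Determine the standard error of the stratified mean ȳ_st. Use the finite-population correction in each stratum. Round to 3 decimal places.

SE(ȳ_st) ≈ 0.109

V̂(ȳ_st) = Σ W_h² (1 − n_h/N_h) s_h²/n_h, with W_h = N_h/N and N = 2440:
  stratum Zone A: (1160/2440)²·(1 − 112/1160)·2.26²/112 = 0.0093119
  stratum Zone B: (420/2440)²·(1 − 39/420)·1.42²/39 = 0.00138965
  stratum Zone C: (400/2440)²·(1 − 91/400)·0.41²/91 = 3.835e-05
  stratum Zone D: (460/2440)²·(1 − 78/460)·1.78²/78 = 0.00119891
V̂(ȳ_st) = 0.0119388
SE(ȳ_st) = √0.0119388 = 0.109265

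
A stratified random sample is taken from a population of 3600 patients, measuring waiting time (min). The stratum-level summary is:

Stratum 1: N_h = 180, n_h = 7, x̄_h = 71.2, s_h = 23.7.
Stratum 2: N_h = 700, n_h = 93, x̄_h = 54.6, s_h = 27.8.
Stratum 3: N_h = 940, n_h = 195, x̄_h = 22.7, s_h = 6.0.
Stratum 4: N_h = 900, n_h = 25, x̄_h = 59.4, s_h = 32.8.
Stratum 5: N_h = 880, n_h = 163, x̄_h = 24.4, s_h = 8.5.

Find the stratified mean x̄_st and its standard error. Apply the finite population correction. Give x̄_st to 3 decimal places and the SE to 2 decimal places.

x̄_st = Σ W_h x̄_h = (180·71.2 + 700·54.6 + 940·22.7 + 900·59.4 + 880·24.4)/3600 = 40.91833
V̂(x̄_st) = Σ W_h² (1 − n_h/N_h) s_h²/n_h, with W_h = N_h/N and N = 3600:
  stratum 1: (180/3600)²·(1 − 7/180)·23.7²/7 = 0.192802
  stratum 2: (700/3600)²·(1 − 93/700)·27.8²/93 = 0.272451
  stratum 3: (940/3600)²·(1 − 195/940)·6.0²/195 = 0.00997578
  stratum 4: (900/3600)²·(1 − 25/900)·32.8²/25 = 2.61489
  stratum 5: (880/3600)²·(1 − 163/880)·8.5²/163 = 0.0215798
V̂(x̄_st) = 3.1117
SE(x̄_st) = √3.1117 = 1.764

x̄_st ≈ 40.918, SE ≈ 1.76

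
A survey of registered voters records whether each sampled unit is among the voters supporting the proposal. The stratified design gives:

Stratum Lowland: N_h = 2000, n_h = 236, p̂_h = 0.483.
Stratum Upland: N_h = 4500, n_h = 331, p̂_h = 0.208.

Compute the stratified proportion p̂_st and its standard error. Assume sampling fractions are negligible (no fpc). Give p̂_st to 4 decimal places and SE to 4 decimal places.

p̂_st ≈ 0.2926, SE ≈ 0.0184

N = 6500; stratum weights W_h = N_h/N.
p̂_st = Σ W_h p̂_h = (2000·0.483 + 4500·0.208)/6500 = 0.29262
V̂(p̂_st) = Σ W_h² p̂_h(1−p̂_h)/(n_h−1):
  stratum Lowland: (2000/6500)²·0.483·0.517/235 = 0.000100601
  stratum Upland: (4500/6500)²·0.208·0.792/330 = 0.000239262
V̂(p̂_st) = 0.000339863; SE = √V̂ = 0.0184354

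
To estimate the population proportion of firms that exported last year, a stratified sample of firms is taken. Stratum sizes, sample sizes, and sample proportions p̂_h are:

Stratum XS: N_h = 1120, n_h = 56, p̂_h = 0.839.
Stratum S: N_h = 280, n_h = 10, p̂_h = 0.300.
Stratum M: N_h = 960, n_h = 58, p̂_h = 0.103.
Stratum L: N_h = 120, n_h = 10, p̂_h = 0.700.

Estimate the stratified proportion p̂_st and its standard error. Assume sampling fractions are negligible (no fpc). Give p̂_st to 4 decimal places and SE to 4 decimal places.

p̂_st ≈ 0.4865, SE ≈ 0.0331

N = 2480; stratum weights W_h = N_h/N.
p̂_st = Σ W_h p̂_h = (1120·0.839 + 280·0.300 + 960·0.103 + 120·0.700)/2480 = 0.48652
V̂(p̂_st) = Σ W_h² p̂_h(1−p̂_h)/(n_h−1):
  stratum XS: (1120/2480)²·0.839·0.161/55 = 0.000500908
  stratum S: (280/2480)²·0.300·0.700/9 = 0.000297433
  stratum M: (960/2480)²·0.103·0.897/57 = 0.000242881
  stratum L: (120/2480)²·0.700·0.300/9 = 5.46306e-05
V̂(p̂_st) = 0.00109585; SE = √V̂ = 0.0331037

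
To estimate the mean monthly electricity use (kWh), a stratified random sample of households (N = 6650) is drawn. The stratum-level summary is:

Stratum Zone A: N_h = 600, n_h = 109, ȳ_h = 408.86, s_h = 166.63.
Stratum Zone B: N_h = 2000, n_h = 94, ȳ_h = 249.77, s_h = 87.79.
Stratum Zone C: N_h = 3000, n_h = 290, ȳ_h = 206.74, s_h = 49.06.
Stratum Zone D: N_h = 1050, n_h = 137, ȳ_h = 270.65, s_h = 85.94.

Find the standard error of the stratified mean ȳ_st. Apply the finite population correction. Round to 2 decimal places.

SE(ȳ_st) ≈ 3.39

V̂(ȳ_st) = Σ W_h² (1 − n_h/N_h) s_h²/n_h, with W_h = N_h/N and N = 6650:
  stratum Zone A: (600/6650)²·(1 − 109/600)·166.63²/109 = 1.69695
  stratum Zone B: (2000/6650)²·(1 − 94/2000)·87.79²/94 = 7.0676
  stratum Zone C: (3000/6650)²·(1 − 290/3000)·49.06²/290 = 1.52582
  stratum Zone D: (1050/6650)²·(1 − 137/1050)·85.94²/137 = 1.16866
V̂(ȳ_st) = 11.459
SE(ȳ_st) = √11.459 = 3.38512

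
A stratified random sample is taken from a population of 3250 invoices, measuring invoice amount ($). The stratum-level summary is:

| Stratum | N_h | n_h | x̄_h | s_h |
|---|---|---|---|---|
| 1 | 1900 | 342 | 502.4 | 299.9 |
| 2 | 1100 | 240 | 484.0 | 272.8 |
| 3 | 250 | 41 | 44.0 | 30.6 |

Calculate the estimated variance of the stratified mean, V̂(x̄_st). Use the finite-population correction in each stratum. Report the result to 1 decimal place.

V̂(x̄_st) ≈ 101.6

V̂(x̄_st) = Σ W_h² (1 − n_h/N_h) s_h²/n_h, with W_h = N_h/N and N = 3250:
  stratum 1: (1900/3250)²·(1 − 342/1900)·299.9²/342 = 73.7023
  stratum 2: (1100/3250)²·(1 − 240/1100)·272.8²/240 = 27.7717
  stratum 3: (250/3250)²·(1 − 41/250)·30.6²/41 = 0.112974
V̂(x̄_st) = 101.587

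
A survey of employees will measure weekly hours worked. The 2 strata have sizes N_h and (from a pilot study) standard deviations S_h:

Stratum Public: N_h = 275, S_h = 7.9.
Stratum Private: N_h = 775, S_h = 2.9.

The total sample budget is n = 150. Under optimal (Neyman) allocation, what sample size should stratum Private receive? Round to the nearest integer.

76

Neyman allocation: n_h = n · N_h S_h / Σ N_i S_i, with n = 150.
  stratum Public: N_h·S_h = 275·7.9 = 2172.50
  stratum Private: N_h·S_h = 775·2.9 = 2247.50
Σ N_h S_h = 4420.00
n for stratum Private = 150·2247.50/4420.00 = 76.273 → 76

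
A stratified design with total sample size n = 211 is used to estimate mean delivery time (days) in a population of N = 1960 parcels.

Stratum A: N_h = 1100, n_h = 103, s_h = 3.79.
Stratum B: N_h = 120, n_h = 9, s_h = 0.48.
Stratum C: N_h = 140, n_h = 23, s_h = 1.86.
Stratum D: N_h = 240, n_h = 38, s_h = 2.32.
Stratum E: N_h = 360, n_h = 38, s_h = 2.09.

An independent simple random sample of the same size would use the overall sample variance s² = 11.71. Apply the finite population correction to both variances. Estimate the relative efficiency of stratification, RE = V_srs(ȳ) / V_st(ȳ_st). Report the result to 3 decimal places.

RE ≈ 1.081

V̂(ȳ_st) = Σ W_h² (1 − n_h/N_h) s_h²/n_h, with W_h = N_h/N and N = 1960:
  stratum A: (1100/1960)²·(1 − 103/1100)·3.79²/103 = 0.0398123
  stratum B: (120/1960)²·(1 − 9/120)·0.48²/9 = 8.8763e-05
  stratum C: (140/1960)²·(1 − 23/140)·1.86²/23 = 0.000641357
  stratum D: (240/1960)²·(1 − 38/240)·2.32²/38 = 0.00178749
  stratum E: (360/1960)²·(1 − 38/360)·2.09²/38 = 0.00346861
V_st = 0.0457985
V_srs = (1 − 211/1960)·11.71/211 = 0.0495231
Relative efficiency = V_srs / V_st = 0.0495231/0.0457985 = 1.0813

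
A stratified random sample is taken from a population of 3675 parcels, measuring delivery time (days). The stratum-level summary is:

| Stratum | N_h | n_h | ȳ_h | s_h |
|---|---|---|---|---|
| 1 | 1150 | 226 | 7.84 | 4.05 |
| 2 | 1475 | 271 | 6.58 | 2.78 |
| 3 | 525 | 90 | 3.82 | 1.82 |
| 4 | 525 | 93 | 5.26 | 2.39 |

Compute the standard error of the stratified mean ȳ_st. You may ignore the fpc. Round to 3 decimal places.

V̂(ȳ_st) = Σ W_h² s_h²/n_h, with W_h = N_h/N and N = 3675:
  stratum 1: (1150/3675)²·4.05²/226 = 0.00710694
  stratum 2: (1475/3675)²·2.78²/271 = 0.00459399
  stratum 3: (525/3675)²·1.82²/90 = 0.000751111
  stratum 4: (525/3675)²·2.39²/93 = 0.00125348
V̂(ȳ_st) = 0.0137055
SE(ȳ_st) = √0.0137055 = 0.117071

SE(ȳ_st) ≈ 0.117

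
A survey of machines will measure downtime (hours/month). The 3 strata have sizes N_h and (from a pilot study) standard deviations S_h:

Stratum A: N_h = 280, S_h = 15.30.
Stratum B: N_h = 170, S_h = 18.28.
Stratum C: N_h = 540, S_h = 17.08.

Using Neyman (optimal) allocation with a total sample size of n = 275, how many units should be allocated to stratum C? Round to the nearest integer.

153

Neyman allocation: n_h = n · N_h S_h / Σ N_i S_i, with n = 275.
  stratum A: N_h·S_h = 280·15.30 = 4284.00
  stratum B: N_h·S_h = 170·18.28 = 3107.60
  stratum C: N_h·S_h = 540·17.08 = 9223.20
Σ N_h S_h = 16614.80
n for stratum C = 275·9223.20/16614.80 = 152.658 → 153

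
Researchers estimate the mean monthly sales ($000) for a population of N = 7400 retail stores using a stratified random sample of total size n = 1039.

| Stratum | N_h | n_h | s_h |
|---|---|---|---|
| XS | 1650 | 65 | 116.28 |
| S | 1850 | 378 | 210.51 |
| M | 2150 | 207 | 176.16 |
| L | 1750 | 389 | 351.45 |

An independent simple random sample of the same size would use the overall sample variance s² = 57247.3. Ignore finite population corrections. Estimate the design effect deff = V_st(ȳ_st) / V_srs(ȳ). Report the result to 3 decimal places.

V̂(ȳ_st) = Σ W_h² s_h²/n_h, with W_h = N_h/N and N = 7400:
  stratum XS: (1650/7400)²·116.28²/65 = 10.3419
  stratum S: (1850/7400)²·210.51²/378 = 7.32713
  stratum M: (2150/7400)²·176.16²/207 = 12.6549
  stratum L: (1750/7400)²·351.45²/389 = 17.7578
V_st = 48.0818
V_srs = s²/n = 57247.3/1039 = 55.0985
deff = V_st / V_srs = 48.0818/55.0985 = 0.8727

deff ≈ 0.873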